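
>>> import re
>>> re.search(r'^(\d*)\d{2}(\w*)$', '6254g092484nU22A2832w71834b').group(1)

'62'

The match spans [0:27] → '6254g092484nU22A2832w71834b'.
Captured: group 1 = '62', group 2 = 'g092484nU22A2832w71834b'.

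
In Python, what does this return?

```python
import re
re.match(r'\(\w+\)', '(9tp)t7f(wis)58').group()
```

`re.match` won't scan ahead — the pattern has to work from the very first character.
The match spans [0:5] → '(9tp)'.

'(9tp)'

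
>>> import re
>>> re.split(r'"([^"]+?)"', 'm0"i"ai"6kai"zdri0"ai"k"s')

['m0', 'i', 'ai', '6kai', 'zdri0', 'ai', 'k"s']

The group in the pattern means `split` returns the separators' captures alongside the pieces.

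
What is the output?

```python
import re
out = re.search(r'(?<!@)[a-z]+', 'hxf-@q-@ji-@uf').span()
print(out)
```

(0, 3)

`(?!…)`/`(?<!…)` only lets a position through if the neighbouring text does NOT match; no characters are consumed.
`re.search` tries every starting position until one works.
The match spans [0:3] → 'hxf'.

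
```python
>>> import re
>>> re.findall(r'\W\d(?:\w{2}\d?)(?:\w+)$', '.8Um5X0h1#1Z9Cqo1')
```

This matches a non-word character, then a digit; then exactly 2 of a word character, then optionally a digit (non-capturing group); then one or more of a word character (non-capturing group); then anchored at the end.
Scanning left to right: at [9:17] → '#1Z9Cqo1'.
With no groups in the pattern, `findall` gives back each whole match — 1 here.

['#1Z9Cqo1']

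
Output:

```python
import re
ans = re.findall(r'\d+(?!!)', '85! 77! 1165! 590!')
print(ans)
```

The negative lookaround is zero-width — it rules out positions where the adjacent text would match, without consuming anything.
With no groups in the pattern, `findall` gives back each whole match — 4 here.

['8', '7', '116', '59']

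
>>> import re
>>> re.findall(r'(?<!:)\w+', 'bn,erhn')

['bn', 'erhn']

The negative lookaround is zero-width — it rules out positions where the adjacent text would match, without consuming anything.
Scanning left to right: at [0:2] → 'bn'; at [3:7] → 'erhn'.
`findall` yields the raw match text (2 of them) because the pattern has no groups.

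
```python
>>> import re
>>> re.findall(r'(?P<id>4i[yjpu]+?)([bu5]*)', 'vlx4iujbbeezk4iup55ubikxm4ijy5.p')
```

[('4iu', ''), ('4iu', ''), ('4ij', '')]

Pattern: the literal '4i', then one or more of one of [yjpu] (lazy) (captured as 'id'); then zero or more of one of [bu5] (captured).
Matches: at [3:6] match '4iu', groups = ('4iu', ''); at [13:16] match '4iu', groups = ('4iu', ''); at [25:28] match '4ij', groups = ('4ij', '').
Multiple groups make `findall` return tuples — one 2-tuple for each match.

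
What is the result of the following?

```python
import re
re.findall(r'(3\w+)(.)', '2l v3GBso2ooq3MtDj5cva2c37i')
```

[('3GBso2ooq3MtDj5cva2c37', 'i')]

Pattern: a literal '3', then one or more of a word character (captured); then any character (captured).
`findall` packs the 2 group values into a tuple for every match.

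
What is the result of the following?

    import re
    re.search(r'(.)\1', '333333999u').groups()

('3',)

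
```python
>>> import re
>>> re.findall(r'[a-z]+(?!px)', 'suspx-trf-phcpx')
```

The negative lookaround is zero-width — it rules out positions where the adjacent text would match, without consuming anything.
With no groups in the pattern, `findall` gives back each whole match — 3 here.

['suspx', 'trf', 'phcpx']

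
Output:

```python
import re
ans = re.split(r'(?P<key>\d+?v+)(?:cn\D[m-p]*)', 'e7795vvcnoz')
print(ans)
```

['e', '7795vv', 'z']

This matches one or more of a digit (lazy), then one or more of a literal 'v' (captured as 'key'); then the literal 'cn', then a non-digit, then zero or more of a character in [m-p] (non-capturing group).
Matches to split on: at [1:10] → '7795vvcno'.
With a capturing group present, the delimiter's captured portion is kept in the result list.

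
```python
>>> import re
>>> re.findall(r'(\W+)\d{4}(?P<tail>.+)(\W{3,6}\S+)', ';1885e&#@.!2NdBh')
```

The pattern matches one or more of a non-word character (captured); then exactly 4 of a digit; then one or more of any character (captured as 'tail'); then 3 to 6 of a non-word character, then one or more of a non-whitespace character (captured).
Scanning left to right: at [0:16] match ';1885e&#@.!2NdBh', groups = (';', 'e&#', '@.!2NdBh').
`findall` packs the 3 group values into a tuple for every match.

[(';', 'e&#', '@.!2NdBh')]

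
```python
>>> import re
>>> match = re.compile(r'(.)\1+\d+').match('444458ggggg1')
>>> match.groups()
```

The match spans [0:6] → '444458'.
Captured: group 1 = '4'.

('4',)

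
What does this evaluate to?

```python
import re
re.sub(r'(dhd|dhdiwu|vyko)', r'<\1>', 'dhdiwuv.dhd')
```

`|` is ordered: at each position the engine commits to the first alternative that works.
Matches: at [0:3] → 'dhd'; at [8:11] → 'dhd'.
`\1` in the replacement pulls in group 1's text for each match.

'<dhd>iwuv.<dhd>'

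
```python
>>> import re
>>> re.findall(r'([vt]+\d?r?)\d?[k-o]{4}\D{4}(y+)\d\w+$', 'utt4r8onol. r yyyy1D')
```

[('tt4r', 'yyyy')]

This matches one or more of one of [vt], then optionally a digit, then optionally the literal 'r' (captured); then optionally a digit, then exactly 4 of a character in [k-o], then exactly 4 of a non-digit; then one or more of a literal 'y' (captured); then a digit, then one or more of a word character; then anchored at the end.
Walking the string: at [1:20] match 'tt4r8onol. r yyyy1D', groups = ('tt4r', 'yyyy').
2 groups means the one result is a tuple of 2 captured strings — 1 here.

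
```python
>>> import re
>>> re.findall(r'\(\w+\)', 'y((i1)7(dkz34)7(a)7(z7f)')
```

Since nothing is captured, `findall` lists the 4 matched substrings directly.

['(i1)', '(dkz34)', '(a)', '(z7f)']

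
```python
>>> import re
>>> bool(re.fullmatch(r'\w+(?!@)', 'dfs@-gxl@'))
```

False

The negative lookaround is zero-width — it rules out positions where the adjacent text would match, without consuming anything.
For `fullmatch`, every character of the input must be accounted for by the pattern.
Here there's no way to consume every character, so the call returns None, and `bool(None)` is False.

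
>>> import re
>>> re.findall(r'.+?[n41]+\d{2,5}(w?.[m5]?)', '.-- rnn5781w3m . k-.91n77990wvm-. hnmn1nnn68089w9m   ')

['w3m', 'wvm', 'w9m']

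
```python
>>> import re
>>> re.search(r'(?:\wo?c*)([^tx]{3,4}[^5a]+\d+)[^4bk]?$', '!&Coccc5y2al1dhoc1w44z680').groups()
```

('5y2al1dhoc1w44z680',)

The match spans [2:25] → 'Coccc5y2al1dhoc1w44z680'.
Captured: group 1 = '5y2al1dhoc1w44z680'.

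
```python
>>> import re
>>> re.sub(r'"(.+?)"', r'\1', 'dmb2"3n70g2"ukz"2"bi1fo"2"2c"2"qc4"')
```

The `?` after the quantifier makes it lazy — it takes as little as possible before letting the rest of the pattern try.
Matches: at [4:12] → '"3n70g2"'; at [15:18] → '"2"'; at [23:26] → '"2"'; at [28:31] → '"2"'.
The replacement refers to a captured group, so each match is rewritten using its own captured text.

'dmb23n70g2ukz2bi1fo22c2qc4"'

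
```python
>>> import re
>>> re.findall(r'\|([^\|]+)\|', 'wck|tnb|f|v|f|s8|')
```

['tnb', 'v', 's8']

Matches: at [3:8] match '|tnb|', group 1 = 'tnb'; at [9:12] match '|v|', group 1 = 'v'; at [13:17] match '|s8|', group 1 = 's8'.
Because there's exactly one group, `findall` drops the full match and keeps group 1 from each hit.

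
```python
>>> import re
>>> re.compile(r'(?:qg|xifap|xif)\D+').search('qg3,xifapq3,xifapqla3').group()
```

`re.search` scans for the first position where the pattern succeeds.
The match spans [4:10] → 'xifapq'.

'xifapq'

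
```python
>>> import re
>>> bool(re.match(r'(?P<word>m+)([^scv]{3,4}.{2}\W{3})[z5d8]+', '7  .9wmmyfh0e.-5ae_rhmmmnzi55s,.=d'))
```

This matches one or more of a literal 'm' (captured as 'word'); then 3 to 4 of any character except [scv], then exactly 2 of any character, then exactly 3 of a non-word character (captured); then one or more of one of [z5d8].
With `match`, the pattern is implicitly anchored at the beginning.
Here the pattern fails at index 0, so the call returns None, and `bool(None)` is False.

False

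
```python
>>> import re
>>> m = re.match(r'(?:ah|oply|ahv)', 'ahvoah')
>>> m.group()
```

'ah'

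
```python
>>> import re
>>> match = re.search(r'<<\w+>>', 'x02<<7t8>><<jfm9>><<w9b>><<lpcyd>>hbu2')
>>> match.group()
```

'<<7t8>>'

`re.search` tries every starting position until one works.
The match spans [3:10] → '<<7t8>>'.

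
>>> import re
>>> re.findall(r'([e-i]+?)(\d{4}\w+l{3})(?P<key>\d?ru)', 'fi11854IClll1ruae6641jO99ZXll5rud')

This matches one or more of a character in [e-i] (lazy) (captured); then exactly 4 of a digit, then one or more of a word character, then exactly 3 of a literal 'l' (captured); then optionally a digit, then the literal 'ru' (captured as 'key').
3 groups means the one result is a tuple of 3 captured strings — 1 here.

[('fi', '11854IClll', '1ru')]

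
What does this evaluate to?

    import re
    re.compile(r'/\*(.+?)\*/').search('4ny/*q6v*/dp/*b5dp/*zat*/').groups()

The `?` after the quantifier makes it lazy — it takes as little as possible before letting the rest of the pattern try.
Unlike `match`, `search` isn't anchored — it looks for the pattern anywhere in the string.
The match spans [3:10] → '/*q6v*/'.
Captured: group 1 = 'q6v'.

('q6v',)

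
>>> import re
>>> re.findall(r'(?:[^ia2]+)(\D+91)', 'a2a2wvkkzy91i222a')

This matches one or more of any character except [ia2] (non-capturing group); then one or more of a non-digit, then the literal '91' (captured).
Matches: at [4:12] match 'wvkkzy91', group 1 = 'y91'.
With a single group, `findall` returns only what that group captured — 1 item.

['y91']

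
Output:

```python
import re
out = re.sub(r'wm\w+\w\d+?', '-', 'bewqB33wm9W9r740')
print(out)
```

bewqB33-

Pattern: the literal 'wm', then one or more of a word character, then a word character; then one or more of a digit (lazy).
Every occurrence is swapped for '-'.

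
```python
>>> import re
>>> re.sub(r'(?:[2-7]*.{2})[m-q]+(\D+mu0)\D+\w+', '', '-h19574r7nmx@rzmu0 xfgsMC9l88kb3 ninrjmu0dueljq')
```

This matches zero or more of a character in [2-7], then exactly 2 of any character (non-capturing group); then one or more of a character in [m-q]; then one or more of a non-digit, then the literal 'mu0' (captured); then one or more of a non-digit, then one or more of a word character.
Matches: at [4:32] → '574r7nmx@rzmu0 xfgsMC9l88kb3'; at [33:47] → 'ninrjmu0dueljq'.
`sub` substitutes '' at each match site.

'-h19 '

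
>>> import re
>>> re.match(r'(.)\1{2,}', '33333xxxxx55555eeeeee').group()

'33333'

The backreference `\1` re-matches whatever the first group consumed, character for character.
`match` is anchored at position 0; if the pattern doesn't fit there, it returns None.
The match spans [0:5] → '33333'.
Captured: group 1 = '3'.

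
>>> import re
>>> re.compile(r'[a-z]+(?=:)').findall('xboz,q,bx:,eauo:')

The `(?=…)`/`(?<=…)` assertion just peeks at neighbouring text; it doesn't advance the match position.
Walking the string: at [7:9] → 'bx'; at [11:15] → 'eauo'.
With no groups in the pattern, `findall` gives back each whole match — 2 here.

['bx', 'eauo']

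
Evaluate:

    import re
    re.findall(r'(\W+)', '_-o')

This matches one or more of a non-word character (captured).
Matches: at [1:2] match '-', group 1 = '-'.
One capturing group, so `findall` returns just the captured substring from the one match — 1 in all.

['-']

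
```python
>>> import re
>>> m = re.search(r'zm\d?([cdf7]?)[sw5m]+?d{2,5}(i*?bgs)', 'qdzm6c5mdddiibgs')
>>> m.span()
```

(2, 16)

The pattern matches the literal 'zm', then optionally a digit; then optionally one of [cdf7] (captured); then one or more of one of [sw5m] (lazy), then 2 to 5 of the literal 'd'; then zero or more of a literal 'i' (lazy), then the literal 'bgs' (captured).
`re.search` tries every starting position until one works.
The match spans [2:16] → 'zm6c5mdddiibgs'.
Captured: group 1 = 'c', group 2 = 'iibgs'.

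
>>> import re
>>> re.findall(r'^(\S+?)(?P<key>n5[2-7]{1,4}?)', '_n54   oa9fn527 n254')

[('_', 'n54')]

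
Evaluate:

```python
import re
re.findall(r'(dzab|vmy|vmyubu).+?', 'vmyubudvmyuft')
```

['vmy', 'vmy']

Alternation isn't longest-match — the leftmost alternative that fits at this position is chosen.
Matches: at [0:4] match 'vmyu', group 1 = 'vmy'; at [7:11] match 'vmyu', group 1 = 'vmy'.
Because there's exactly one group, `findall` drops the full match and keeps group 1 from each hit.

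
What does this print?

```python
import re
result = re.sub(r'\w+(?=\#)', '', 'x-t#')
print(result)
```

Lookahead/lookbehind check context without consuming it, so the matched span excludes the asserted characters.
Matches: at [2:3] → 't'.
Every occurrence is swapped for ''.

x-#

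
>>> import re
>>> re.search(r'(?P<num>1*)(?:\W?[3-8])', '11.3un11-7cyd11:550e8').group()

'11.3'

The match spans [0:4] → '11.3'.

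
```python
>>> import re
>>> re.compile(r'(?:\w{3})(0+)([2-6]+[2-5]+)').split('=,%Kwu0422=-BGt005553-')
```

['=,%', '0', '422', '=-', '00', '5553', '-']

The pattern matches exactly 3 of a word character (non-capturing group); then one or more of a literal '0' (captured); then one or more of a character in [2-6], then one or more of a character in [2-5] (captured).
Matches to split on: at [3:10] → 'Kwu0422'; at [12:21] → 'BGt005553'.
`re.split` interleaves the captured-group text with the surrounding fragments.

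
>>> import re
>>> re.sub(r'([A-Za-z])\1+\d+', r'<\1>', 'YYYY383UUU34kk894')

`\1` is not a pattern — it's the concrete string captured by group 1, re-applied verbatim.
Matches: at [0:7] → 'YYYY383'; at [7:12] → 'UUU34'; at [12:17] → 'kk894'.
`\1` in the replacement pulls in group 1's text for each match.

'<Y><U><k>'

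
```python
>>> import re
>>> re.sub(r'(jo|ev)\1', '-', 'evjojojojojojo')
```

'ev---'

The backreference `\1` re-matches whatever the first group consumed, character for character.
Matches: at [2:6] → 'jojo'; at [6:10] → 'jojo'; at [10:14] → 'jojo'.
Each match is replaced by '-'.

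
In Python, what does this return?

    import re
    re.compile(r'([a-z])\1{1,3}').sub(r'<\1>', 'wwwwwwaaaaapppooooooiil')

'<w><w><a>a<p><o><o><i>l'

`\1` has to match the exact text group 1 already captured.
`\1` in the replacement pulls in group 1's text for each match.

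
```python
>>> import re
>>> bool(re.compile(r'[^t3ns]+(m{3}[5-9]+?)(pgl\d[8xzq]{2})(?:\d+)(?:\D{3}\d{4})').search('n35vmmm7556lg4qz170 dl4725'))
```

Here the pattern never matches, so the call returns None, and `bool(None)` is False.

False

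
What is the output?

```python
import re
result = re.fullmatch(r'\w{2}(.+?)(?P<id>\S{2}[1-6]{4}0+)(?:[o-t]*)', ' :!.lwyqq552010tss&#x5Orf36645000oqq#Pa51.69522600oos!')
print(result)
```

None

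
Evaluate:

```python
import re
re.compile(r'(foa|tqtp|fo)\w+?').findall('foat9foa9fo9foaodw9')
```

['foa', 'foa', 'fo', 'foa']

`|` is ordered: at each position the engine commits to the first alternative that works.
Because there's exactly one group, `findall` drops the full match and keeps group 1 from each hit.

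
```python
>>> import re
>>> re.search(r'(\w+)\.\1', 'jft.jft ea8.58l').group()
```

`\1` has to match the exact text group 1 already captured.
`re.search` tries every starting position until one works.
The match spans [0:7] → 'jft.jft'.
Captured: group 1 = 'jft'.

'jft.jft'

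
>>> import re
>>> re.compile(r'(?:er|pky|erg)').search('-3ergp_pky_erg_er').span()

(2, 4)

Branches in `(...|...)` are attempted left-to-right; the first branch that allows the whole pattern to succeed is taken.
The match spans [2:4] → 'er'.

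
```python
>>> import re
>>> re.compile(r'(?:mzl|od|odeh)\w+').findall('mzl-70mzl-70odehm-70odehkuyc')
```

['odehm', 'odehkuyc']

`findall` yields the raw match text (2 of them) because the pattern has no groups.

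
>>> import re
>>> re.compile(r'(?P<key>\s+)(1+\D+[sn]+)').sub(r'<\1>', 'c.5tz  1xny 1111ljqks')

The pattern matches one or more of whitespace (captured as 'key'); then one or more of the literal '1', then one or more of a non-digit, then one or more of one of [sn] (captured).
Matches: at [5:10] → '  1xn'; at [11:21] → ' 1111ljqks'.
Each match is replaced using the text its own group 1 captured.

'c.5tz<  >y< >'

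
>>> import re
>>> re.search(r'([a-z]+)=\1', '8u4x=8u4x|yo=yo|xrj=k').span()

(10, 15)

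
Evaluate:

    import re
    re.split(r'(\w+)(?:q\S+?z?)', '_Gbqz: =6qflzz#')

Lazy quantifiers expand one character at a time until the remainder of the pattern can match.
Because the pattern has a capturing group, `split` also inserts each captured text between the pieces.

['', '_Gb', ': =', '6', 'lzz#']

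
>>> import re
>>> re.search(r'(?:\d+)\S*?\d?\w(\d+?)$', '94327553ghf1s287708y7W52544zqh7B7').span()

(0, 33)

The pattern matches one or more of a digit (non-capturing group); then zero or more of a non-whitespace character (lazy), then optionally a digit, then a word character; then one or more of a digit (lazy) (captured); then anchored at the end.
`search` walks the string left to right and returns the first match it finds.
The match spans [0:33] → '94327553ghf1s287708y7W52544zqh7B7'.
Captured: group 1 = '7'.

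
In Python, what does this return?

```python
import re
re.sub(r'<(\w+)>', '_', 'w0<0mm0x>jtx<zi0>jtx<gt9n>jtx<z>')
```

'w0_jtx_jtx_jtx_'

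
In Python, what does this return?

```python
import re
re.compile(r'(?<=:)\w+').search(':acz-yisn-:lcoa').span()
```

(1, 4)

The lookaround is zero-width — it requires the adjacent text to match without consuming it, so the asserted text isn't part of the match.
`search` walks the string left to right and returns the first match it finds.
The match spans [1:4] → 'acz'.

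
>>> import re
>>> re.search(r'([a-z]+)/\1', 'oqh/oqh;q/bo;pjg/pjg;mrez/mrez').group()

The backreference `\1` re-matches whatever the first group consumed, character for character.
The match spans [0:7] → 'oqh/oqh'.

'oqh/oqh'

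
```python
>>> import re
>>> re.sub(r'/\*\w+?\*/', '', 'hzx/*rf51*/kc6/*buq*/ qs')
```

'hzxkc6 qs'

`sub` substitutes '' at each match site.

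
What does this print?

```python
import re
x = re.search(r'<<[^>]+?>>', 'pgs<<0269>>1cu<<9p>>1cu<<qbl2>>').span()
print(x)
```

(3, 11)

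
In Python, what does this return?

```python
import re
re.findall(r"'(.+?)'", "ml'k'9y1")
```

['k']

Walking the string: at [2:5] match "'k'", group 1 = 'k'.
With a single group, `findall` returns only what that group captured — 1 item.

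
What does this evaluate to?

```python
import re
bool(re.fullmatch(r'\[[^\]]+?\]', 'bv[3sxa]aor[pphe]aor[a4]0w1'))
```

`re.fullmatch` is like wrapping the pattern in `^…$` (in single-line mode).
Here the string isn't matched end-to-end, so the call returns None, and `bool(None)` is False.

False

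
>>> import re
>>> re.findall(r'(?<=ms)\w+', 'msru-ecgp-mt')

['ru']

Lookahead/lookbehind check context without consuming it, so the matched span excludes the asserted characters.
Scanning left to right: at [2:4] → 'ru'.
`findall` yields the raw match text (1 of them) because the pattern has no groups.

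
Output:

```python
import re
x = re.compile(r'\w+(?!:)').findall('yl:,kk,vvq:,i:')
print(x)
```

A negative assertion filters positions out without eating any characters.
Walking the string: at [0:1] → 'y'; at [4:6] → 'kk'; at [7:9] → 'vv'.
No capturing groups, so `findall` returns the 3 full match strings.

['y', 'kk', 'vv']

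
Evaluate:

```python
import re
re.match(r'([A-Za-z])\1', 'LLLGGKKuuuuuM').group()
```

'LL'

`match` is anchored at position 0; if the pattern doesn't fit there, it returns None.
The match spans [0:2] → 'LL'.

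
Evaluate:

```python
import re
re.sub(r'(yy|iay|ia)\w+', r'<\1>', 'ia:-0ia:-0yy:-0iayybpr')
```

`|` is ordered: at each position the engine commits to the first alternative that works.
Matches: at [15:22] → 'iayybpr'.
`\1` in the replacement pulls in group 1's text for each match.

'ia:-0ia:-0yy:-0<iay>'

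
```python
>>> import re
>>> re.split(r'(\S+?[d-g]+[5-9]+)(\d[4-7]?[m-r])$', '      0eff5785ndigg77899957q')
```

The group in the pattern means `split` returns the separators' captures alongside the pieces.

['      ', '0eff5785ndigg7789995', '7q', '']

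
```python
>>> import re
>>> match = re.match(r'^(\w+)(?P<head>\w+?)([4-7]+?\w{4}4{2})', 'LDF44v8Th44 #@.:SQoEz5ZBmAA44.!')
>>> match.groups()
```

('LDF', '4', '4v8Th44')

The match spans [0:11] → 'LDF44v8Th44'.
Captured: group 1 = 'LDF', group 2 = '4', group 3 = '4v8Th44'.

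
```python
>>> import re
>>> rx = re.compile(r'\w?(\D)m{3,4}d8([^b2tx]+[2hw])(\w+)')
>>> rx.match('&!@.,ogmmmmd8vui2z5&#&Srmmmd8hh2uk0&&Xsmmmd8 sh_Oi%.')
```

The pattern matches optionally a word character; then a non-digit (captured); then 3 to 4 of the literal 'm', then the literal 'd8'; then one or more of any character except [b2tx], then one of [2hw] (captured); then one or more of a word character (captured).
`match` is anchored at position 0; if the pattern doesn't fit there, it returns None.
Here the pattern fails at index 0, so the call returns None.

None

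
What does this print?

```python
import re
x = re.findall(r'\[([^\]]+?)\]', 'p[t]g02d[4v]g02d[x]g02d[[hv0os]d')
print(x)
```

['t', '4v', 'x', '[hv0os']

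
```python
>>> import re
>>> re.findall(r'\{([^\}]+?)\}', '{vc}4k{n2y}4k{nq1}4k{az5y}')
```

Matches: at [0:4] match '{vc}', group 1 = 'vc'; at [6:11] match '{n2y}', group 1 = 'n2y'; at [13:18] match '{nq1}', group 1 = 'nq1'; at [20:26] match '{az5y}', group 1 = 'az5y'.
One capturing group, so `findall` returns just the captured substring from each match — 4 in all.

['vc', 'n2y', 'nq1', 'az5y']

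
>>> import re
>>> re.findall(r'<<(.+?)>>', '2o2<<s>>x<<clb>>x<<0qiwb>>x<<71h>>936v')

['s', 'clb', '0qiwb', '71h']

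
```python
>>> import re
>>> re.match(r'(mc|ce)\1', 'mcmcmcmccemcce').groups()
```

The match spans [0:4] → 'mcmc'.
Captured: group 1 = 'mc'.

('mc',)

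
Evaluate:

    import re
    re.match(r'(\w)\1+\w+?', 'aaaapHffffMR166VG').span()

(0, 5)

`re.match` only tries the pattern at the start of the string.
The match spans [0:5] → 'aaaap'.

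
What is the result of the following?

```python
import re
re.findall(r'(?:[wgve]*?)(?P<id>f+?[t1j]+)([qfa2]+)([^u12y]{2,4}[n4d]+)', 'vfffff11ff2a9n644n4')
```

The pattern matches zero or more of one of [wgve] (lazy) (non-capturing group); then one or more of a literal 'f' (lazy), then one or more of one of [t1j] (captured as 'id'); then one or more of one of [qfa2] (captured); then 2 to 4 of any character except [u12y], then one or more of one of [n4d] (captured).
With 3 capturing groups, `findall` returns a 3-tuple per match.

[('fffff11', 'ff2a', '9n644n4')]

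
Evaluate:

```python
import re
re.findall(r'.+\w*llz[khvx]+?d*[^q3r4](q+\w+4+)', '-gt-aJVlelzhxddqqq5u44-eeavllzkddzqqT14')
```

The pattern matches one or more of any character, then zero or more of a word character, then the literal 'llz'; then one or more of one of [khvx] (lazy), then zero or more of the literal 'd', then any character except [q3r4]; then one or more of a literal 'q', then one or more of a word character, then one or more of the literal '4' (captured).
Walking the string: at [0:39] match '-gt-aJVlelzhxddqqq5u44-eeavllzkddzqqT14', group 1 = 'qqT14'.
Because there's exactly one group, `findall` drops the full match and keeps group 1 from the one hit.

['qqT14']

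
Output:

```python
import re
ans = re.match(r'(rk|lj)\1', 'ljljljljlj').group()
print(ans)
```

`\1` is not a pattern — it's the concrete string captured by group 1, re-applied verbatim.
`re.match` only tries the pattern at the start of the string.
The match spans [0:4] → 'ljlj'.
Captured: group 1 = 'lj'.

ljlj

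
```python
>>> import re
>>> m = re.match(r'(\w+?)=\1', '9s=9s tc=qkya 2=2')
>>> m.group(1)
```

'9s'

The backreference `\1` re-matches whatever the first group consumed, character for character.
`re.match` won't scan ahead — the pattern has to work from the very first character.
The match spans [0:5] → '9s=9s'.
Captured: group 1 = '9s'.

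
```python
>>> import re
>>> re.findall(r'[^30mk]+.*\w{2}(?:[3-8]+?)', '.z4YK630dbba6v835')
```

Since nothing is captured, `findall` lists the 1 matched substring directly.

['.z4YK630dbba6v835']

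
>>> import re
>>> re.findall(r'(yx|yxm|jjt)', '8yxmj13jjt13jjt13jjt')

The regex engine tests alternatives in the order written; an earlier branch that matches wins even if a later one would match more.
With a single group, `findall` returns only what that group captured — 4 items.

['yx', 'jjt', 'jjt', 'jjt']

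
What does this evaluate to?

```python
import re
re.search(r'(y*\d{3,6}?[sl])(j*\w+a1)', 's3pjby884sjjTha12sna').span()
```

The pattern matches zero or more of the literal 'y', then 3 to 6 of a digit (lazy), then one of [sl] (captured); then zero or more of a literal 'j', then one or more of a word character, then the literal 'a1' (captured).
Unlike `match`, `search` isn't anchored — it looks for the pattern anywhere in the string.
The match spans [5:16] → 'y884sjjTha1'.
Captured: group 1 = 'y884s', group 2 = 'jjTha1'.

(5, 16)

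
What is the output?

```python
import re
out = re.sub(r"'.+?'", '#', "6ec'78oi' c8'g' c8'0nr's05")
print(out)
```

6ec# c8# c8#s05

Lazy quantifiers expand one character at a time until the remainder of the pattern can match.
Matches: at [3:9] → "'78oi'"; at [12:15] → "'g'"; at [18:23] → "'0nr'".
Every occurrence is swapped for '#'.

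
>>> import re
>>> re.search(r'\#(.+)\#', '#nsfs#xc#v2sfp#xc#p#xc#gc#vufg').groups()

The match spans [0:26] → '#nsfs#xc#v2sfp#xc#p#xc#gc#'.
Captured: group 1 = 'nsfs#xc#v2sfp#xc#p#xc#gc'.

('nsfs#xc#v2sfp#xc#p#xc#gc',)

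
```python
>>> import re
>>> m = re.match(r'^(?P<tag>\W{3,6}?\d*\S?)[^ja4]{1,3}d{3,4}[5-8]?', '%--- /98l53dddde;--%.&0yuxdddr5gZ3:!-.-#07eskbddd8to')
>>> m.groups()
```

('%--- /98l',)

The pattern matches anchored at the start of the string; then 3 to 6 of a non-word character (lazy), then zero or more of a digit, then optionally a non-whitespace character (captured as 'tag'); then 1 to 3 of any character except [ja4], then 3 to 4 of the literal 'd', then optionally a character in [5-8].
`match` is anchored at position 0; if the pattern doesn't fit there, it returns None.
The match spans [0:15] → '%--- /98l53dddd'.
Captured: group 1 = '%--- /98l'.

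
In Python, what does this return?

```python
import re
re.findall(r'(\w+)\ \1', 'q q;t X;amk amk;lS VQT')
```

['q', 'amk']

`\1` has to match the exact text group 1 already captured.
Scanning left to right: at [0:3] match 'q q', group 1 = 'q'; at [8:15] match 'amk amk', group 1 = 'amk'.
`findall` collects group 1 from each match (2 total).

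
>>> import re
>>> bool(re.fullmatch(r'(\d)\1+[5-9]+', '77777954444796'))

False

For `fullmatch`, every character of the input must be accounted for by the pattern.
Here there's no way to consume every character, so the call returns None, and `bool(None)` is False.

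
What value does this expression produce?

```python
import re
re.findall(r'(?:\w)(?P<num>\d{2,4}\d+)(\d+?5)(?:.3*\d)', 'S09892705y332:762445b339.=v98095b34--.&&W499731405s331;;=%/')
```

[('098927', '05'), ('624', '45'), ('980', '95'), ('4997314', '05')]

The pattern matches a word character (non-capturing group); then 2 to 4 of a digit, then one or more of a digit (captured as 'num'); then one or more of a digit (lazy), then the literal '5' (captured); then any character, then zero or more of a literal '3', then a digit (non-capturing group).
Matches: at [0:13] match 'S09892705y332', groups = ('098927', '05'); at [14:24] match '762445b339', groups = ('624', '45'); at [26:35] match 'v98095b34', groups = ('980', '95'); at [40:54] match 'W499731405s331', groups = ('4997314', '05').
With 2 capturing groups, `findall` returns a 2-tuple per match.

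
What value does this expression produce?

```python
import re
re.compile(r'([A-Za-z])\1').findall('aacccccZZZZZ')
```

['a', 'c', 'c', 'Z', 'Z']

`\1` is not a pattern — it's the concrete string captured by group 1, re-applied verbatim.
With a single group, `findall` returns only what that group captured — 5 items.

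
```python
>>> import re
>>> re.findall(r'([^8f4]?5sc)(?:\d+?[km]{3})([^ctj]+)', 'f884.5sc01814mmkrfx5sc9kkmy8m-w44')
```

Pattern: optionally any character except [8f4], then the literal '5sc' (captured); then one or more of a digit (lazy), then exactly 3 of one of [km] (non-capturing group); then one or more of any character except [ctj] (captured).
`findall` packs the 2 group values into a tuple for every match.

[('.5sc', 'rfx5s')]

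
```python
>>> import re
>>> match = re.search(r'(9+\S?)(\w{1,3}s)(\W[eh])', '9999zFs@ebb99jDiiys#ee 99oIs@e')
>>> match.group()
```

'9999zFs@e'

The pattern matches one or more of a literal '9', then optionally a non-whitespace character (captured); then 1 to 3 of a word character, then the literal 's' (captured); then a non-word character, then one of [eh] (captured).
`re.search` tries every starting position until one works.
The match spans [0:9] → '9999zFs@e'.
Captured: group 1 = '9999z', group 2 = 'Fs', group 3 = '@e'.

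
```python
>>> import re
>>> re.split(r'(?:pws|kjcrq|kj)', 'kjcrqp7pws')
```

`|` is ordered: at each position the engine commits to the first alternative that works.
The string is cut at each match, leaving 3 pieces.

['', 'p7', '']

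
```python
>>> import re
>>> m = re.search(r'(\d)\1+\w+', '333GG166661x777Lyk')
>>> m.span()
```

(0, 18)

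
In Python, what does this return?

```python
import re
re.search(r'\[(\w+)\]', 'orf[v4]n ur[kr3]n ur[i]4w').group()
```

The match spans [3:7] → '[v4]'.

'[v4]'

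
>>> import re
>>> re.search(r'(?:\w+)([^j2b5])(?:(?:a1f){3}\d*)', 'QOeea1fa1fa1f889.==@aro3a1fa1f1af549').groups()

('e',)

The match spans [0:16] → 'QOeea1fa1fa1f889'.
Captured: group 1 = 'e'.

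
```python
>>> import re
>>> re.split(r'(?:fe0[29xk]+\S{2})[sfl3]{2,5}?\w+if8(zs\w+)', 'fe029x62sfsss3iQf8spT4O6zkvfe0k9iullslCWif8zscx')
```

['', 'zscx', '']

With a capturing group present, the delimiter's captured portion is kept in the result list.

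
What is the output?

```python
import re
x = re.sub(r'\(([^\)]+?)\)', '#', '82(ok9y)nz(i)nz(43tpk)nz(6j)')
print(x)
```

82#nz#nz#nz#

`sub` substitutes '#' at each match site.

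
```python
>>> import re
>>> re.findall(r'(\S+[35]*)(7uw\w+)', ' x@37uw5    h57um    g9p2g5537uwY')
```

[('x@3', '7uw5'), ('g9p2g553', '7uwY')]

Pattern: one or more of a non-whitespace character, then zero or more of one of [35] (captured); then the literal '7uw', then one or more of a word character (captured).
Scanning left to right: at [1:8] match 'x@37uw5', groups = ('x@3', '7uw5'); at [21:33] match 'g9p2g5537uwY', groups = ('g9p2g553', '7uwY').
`findall` packs the 2 group values into a tuple for every match.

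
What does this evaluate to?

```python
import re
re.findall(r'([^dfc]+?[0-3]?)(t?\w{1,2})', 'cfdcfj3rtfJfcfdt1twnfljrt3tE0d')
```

[('j3', 'rt'), ('J', 'fc'), ('t1', 'twn'), ('l', 'jr'), ('t3', 'tE0')]

This matches one or more of any character except [dfc] (lazy), then optionally a character in [0-3] (captured); then optionally the literal 't', then 1 to 2 of a word character (captured).
Because the quantifier is non-greedy, it stops expanding at the earliest point where the rest of the pattern can succeed.
Walking the string: at [5:9] match 'j3rt', groups = ('j3', 'rt'); at [10:13] match 'Jfc', groups = ('J', 'fc'); at [15:20] match 't1twn', groups = ('t1', 'twn'); at [21:24] match 'ljr', groups = ('l', 'jr'); at [24:29] match 't3tE0', groups = ('t3', 'tE0').
`findall` packs the 2 group values into a tuple for every match.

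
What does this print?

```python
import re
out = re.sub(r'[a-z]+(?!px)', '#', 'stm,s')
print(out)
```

#,#

The negative lookaround is zero-width — it rules out positions where the adjacent text would match, without consuming anything.
Matches: at [0:3] → 'stm'; at [4:5] → 's'.
Each match is replaced by '#'.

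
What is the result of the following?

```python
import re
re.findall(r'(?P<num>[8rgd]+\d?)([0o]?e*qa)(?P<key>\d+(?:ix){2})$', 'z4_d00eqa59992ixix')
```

[('d0', '0eqa', '59992ixix')]

Pattern: one or more of one of [8rgd], then optionally a digit (captured as 'num'); then optionally one of [0o], then zero or more of the literal 'e', then the literal 'qa' (captured); then one or more of a digit, then the literal 'ix' repeated 2 times (captured as 'key'); then anchored at the end.
Scanning left to right: at [3:18] match 'd00eqa59992ixix', groups = ('d0', '0eqa', '59992ixix').
Multiple groups make `findall` return tuples — one 3-tuple for the one match.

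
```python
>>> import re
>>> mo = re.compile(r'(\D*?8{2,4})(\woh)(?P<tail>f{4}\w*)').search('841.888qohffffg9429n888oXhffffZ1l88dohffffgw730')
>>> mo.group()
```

'.888qohffffg9429n888oXhffffZ1l88dohffffgw730'

The pattern matches zero or more of a non-digit (lazy), then 2 to 4 of a literal '8' (captured); then a word character, then the literal 'oh' (captured); then exactly 4 of the literal 'f', then zero or more of a word character (captured as 'tail').
The match spans [3:47] → '.888qohffffg9429n888oXhffffZ1l88dohffffgw730'.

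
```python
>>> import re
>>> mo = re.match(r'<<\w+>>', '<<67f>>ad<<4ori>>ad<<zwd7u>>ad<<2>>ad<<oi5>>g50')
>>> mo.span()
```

(0, 7)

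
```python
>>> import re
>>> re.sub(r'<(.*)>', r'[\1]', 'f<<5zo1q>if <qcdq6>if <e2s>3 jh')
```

'f[<5zo1q>if <qcdq6>if <e2s]3 jh'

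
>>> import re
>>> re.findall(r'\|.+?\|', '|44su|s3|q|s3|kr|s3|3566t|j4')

A `+?`/`*?`/`{m,n}?` starts at its minimum and grows only as far as needed for what follows to match.
Scanning left to right: at [0:6] → '|44su|'; at [8:11] → '|q|'; at [13:17] → '|kr|'; at [19:26] → '|3566t|'.
With no groups in the pattern, `findall` gives back each whole match — 4 here.

['|44su|', '|q|', '|kr|', '|3566t|']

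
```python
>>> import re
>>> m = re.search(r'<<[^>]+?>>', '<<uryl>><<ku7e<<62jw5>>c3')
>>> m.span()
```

Unlike `match`, `search` isn't anchored — it looks for the pattern anywhere in the string.
The match spans [0:8] → '<<uryl>>'.

(0, 8)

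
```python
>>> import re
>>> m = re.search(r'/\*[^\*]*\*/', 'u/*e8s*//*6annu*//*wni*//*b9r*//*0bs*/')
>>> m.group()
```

The match spans [1:8] → '/*e8s*/'.

'/*e8s*/'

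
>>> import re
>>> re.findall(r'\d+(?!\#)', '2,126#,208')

`(?!…)`/`(?<!…)` only lets a position through if the neighbouring text does NOT match; no characters are consumed.
`findall` yields the raw match text (3 of them) because the pattern has no groups.

['2', '12', '208']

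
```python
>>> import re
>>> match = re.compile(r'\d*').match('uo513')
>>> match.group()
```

Pattern: zero or more of a digit.
`re.match` only tries the pattern at the start of the string.
The match spans [0:0] → ''.

''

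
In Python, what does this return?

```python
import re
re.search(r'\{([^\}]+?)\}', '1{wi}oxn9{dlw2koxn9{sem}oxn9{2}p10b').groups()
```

('wi',)

`re.search` scans for the first position where the pattern succeeds.
The match spans [1:5] → '{wi}'.
Captured: group 1 = 'wi'.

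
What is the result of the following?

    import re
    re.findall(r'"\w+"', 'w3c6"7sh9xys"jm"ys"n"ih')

['"7sh9xys"', '"ys"']

Scanning left to right: at [4:13] → '"7sh9xys"'; at [15:19] → '"ys"'.
Since nothing is captured, `findall` lists the 2 matched substrings directly.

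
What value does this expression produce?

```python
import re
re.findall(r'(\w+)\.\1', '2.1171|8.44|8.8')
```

['8']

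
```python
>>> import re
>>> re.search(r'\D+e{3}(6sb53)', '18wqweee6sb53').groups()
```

The match spans [2:13] → 'wqweee6sb53'.
Captured: group 1 = '6sb53'.

('6sb53',)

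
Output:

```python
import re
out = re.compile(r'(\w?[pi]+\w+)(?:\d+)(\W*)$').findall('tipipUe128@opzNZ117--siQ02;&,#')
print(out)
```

Multiple groups make `findall` return tuples — one 2-tuple for the one match.

[('siQ0', ';&,#')]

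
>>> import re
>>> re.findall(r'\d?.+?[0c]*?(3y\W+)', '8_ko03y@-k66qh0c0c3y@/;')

['3y@-', '3y@/;']

This matches optionally a digit; then one or more of any character (lazy), then zero or more of one of [0c] (lazy); then the literal '3y', then one or more of a non-word character (captured).
Lazy quantifiers expand one character at a time until the remainder of the pattern can match.
Matches: at [0:9] match '8_ko03y@-', group 1 = '3y@-'; at [9:23] match 'k66qh0c0c3y@/;', group 1 = '3y@/;'.
With a single group, `findall` returns only what that group captured — 2 items.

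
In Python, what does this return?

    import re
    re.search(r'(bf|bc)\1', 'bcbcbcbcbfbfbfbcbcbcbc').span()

`\1` is not a pattern — it's the concrete string captured by group 1, re-applied verbatim.
`re.search` tries every starting position until one works.
The match spans [0:4] → 'bcbc'.
Captured: group 1 = 'bc'.

(0, 4)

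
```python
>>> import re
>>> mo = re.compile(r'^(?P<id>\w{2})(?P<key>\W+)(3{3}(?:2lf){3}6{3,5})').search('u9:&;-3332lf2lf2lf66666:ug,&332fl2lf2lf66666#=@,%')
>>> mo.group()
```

This matches anchored at the start of the string; then exactly 2 of a word character (captured as 'id'); then one or more of a non-word character (captured as 'key'); then exactly 3 of the literal '3', then the literal '2lf' repeated 3 times, then 3 to 5 of a literal '6' (captured).
Unlike `match`, `search` isn't anchored — it looks for the pattern anywhere in the string.
The match spans [0:23] → 'u9:&;-3332lf2lf2lf66666'.
Captured: group 1 = 'u9', group 2 = ':&;-', group 3 = '3332lf2lf2lf66666'.

'u9:&;-3332lf2lf2lf66666'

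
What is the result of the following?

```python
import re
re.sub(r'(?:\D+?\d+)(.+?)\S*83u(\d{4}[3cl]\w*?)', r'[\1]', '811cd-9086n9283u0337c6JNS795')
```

'811[n]6JNS795'

Pattern: one or more of a non-digit (lazy), then one or more of a digit (non-capturing group); then one or more of any character (lazy) (captured); then zero or more of a non-whitespace character, then the literal '83u'; then exactly 4 of a digit, then one of [3cl], then zero or more of a word character (lazy) (captured).
Because the quantifier is non-greedy, it stops expanding at the earliest point where the rest of the pattern can succeed.
Matches: at [3:21] → 'cd-9086n9283u0337c'.
Each match is replaced using the text its own group 1 captured.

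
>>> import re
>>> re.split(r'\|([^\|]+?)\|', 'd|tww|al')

Matches to split on: at [1:6] → '|tww|'.
The group in the pattern means `split` returns the separators' captures alongside the pieces.

['d', 'tww', 'al']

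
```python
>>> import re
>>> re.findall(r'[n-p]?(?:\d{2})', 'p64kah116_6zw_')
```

No capturing groups, so `findall` returns the 2 full match strings.

['p64', '11']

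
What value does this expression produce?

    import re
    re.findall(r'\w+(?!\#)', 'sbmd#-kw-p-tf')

['sbm', 'kw', 'p', 'tf']

A negative assertion filters positions out without eating any characters.
`findall` yields the raw match text (4 of them) because the pattern has no groups.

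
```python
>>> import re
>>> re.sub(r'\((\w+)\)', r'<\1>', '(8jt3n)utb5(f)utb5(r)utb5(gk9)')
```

'<8jt3n>utb5<f>utb5<r>utb5<gk9>'

Each match is replaced using the text its own group 1 captured.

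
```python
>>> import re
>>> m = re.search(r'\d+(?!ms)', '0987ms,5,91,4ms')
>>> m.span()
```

The negative lookahead/lookbehind blocks any match where the forbidden context is present.
The match spans [0:3] → '098'.

(0, 3)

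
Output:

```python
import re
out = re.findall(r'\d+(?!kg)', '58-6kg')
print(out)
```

['58']

The negative lookaround is zero-width — it rules out positions where the adjacent text would match, without consuming anything.
Since nothing is captured, `findall` lists the 1 matched substring directly.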